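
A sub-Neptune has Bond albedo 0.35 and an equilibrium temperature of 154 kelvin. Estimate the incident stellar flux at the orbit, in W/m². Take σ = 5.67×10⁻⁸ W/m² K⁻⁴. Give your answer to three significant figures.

From S(1−α)/4 = σT⁴: S = 4σT⁴/(1−α).
σT⁴ = 5.67×10⁻⁸·(154)⁴ = 31.89 W/m².
S = 4·31.89/0.65 = 196.3 W/m².

196 W/m²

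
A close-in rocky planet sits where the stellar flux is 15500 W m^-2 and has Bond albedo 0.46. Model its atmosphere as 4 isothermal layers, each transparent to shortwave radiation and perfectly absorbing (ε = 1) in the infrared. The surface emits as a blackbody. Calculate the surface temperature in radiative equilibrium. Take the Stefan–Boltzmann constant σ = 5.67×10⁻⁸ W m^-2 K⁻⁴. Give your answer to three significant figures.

655 kelvin

OLR = S(1−α)/4 = 2092 W m^-2; the top layer radiates at T_e = 438.3 K.
Layer-by-layer balance gives σT_s⁴ = (N+1)σT_e⁴, so T_s = 5^¼·438.3 = 655.4 K.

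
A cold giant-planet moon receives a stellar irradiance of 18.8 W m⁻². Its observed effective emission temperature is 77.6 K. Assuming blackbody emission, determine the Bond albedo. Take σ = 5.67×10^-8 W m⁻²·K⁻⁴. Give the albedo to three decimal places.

0.563

Rearranging the radiative balance, α = 1 − 4σT⁴/S.
σT⁴ = 2.056 W m⁻², so 4σT⁴ = 8.224 W m⁻².
Hence α = 1 − 8.224/18.80 = 0.5625.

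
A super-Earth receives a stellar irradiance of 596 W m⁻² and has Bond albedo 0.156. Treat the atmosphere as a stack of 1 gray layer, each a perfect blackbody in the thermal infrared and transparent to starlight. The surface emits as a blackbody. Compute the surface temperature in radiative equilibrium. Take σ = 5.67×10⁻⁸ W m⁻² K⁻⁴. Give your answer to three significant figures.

258 K

Top-of-atmosphere balance: σT_e⁴ = S(1−α)/4 = 125.8 W m⁻² → T_e = 217.0 K.
For an N-layer opaque stack, T_s⁴ = (N+1)T_e⁴, hence T_s = (2)^(1/4)×217.0 K = 258.1 K.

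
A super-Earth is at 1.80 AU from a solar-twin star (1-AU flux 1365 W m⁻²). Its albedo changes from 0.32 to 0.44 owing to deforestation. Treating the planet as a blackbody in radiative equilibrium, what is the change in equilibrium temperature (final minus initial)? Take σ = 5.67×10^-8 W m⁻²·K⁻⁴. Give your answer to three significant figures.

Flux at the orbit: S = 1365/(1.80)² = 421.3 W m⁻².
Initial: T₁ = [S(1−0.32)/(4σ)]^(1/4) = 188.5 K.
With α = 0.44, T₂ = 179.6 K.
Change: 179.6 − 188.5 = -8.932 K.

-8.93 kelvin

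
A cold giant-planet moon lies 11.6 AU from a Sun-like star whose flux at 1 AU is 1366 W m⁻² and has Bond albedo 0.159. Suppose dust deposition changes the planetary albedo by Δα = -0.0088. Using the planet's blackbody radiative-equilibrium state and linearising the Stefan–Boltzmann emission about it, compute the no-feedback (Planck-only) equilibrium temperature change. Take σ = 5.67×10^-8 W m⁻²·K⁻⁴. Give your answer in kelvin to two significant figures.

0.20 kelvin

Flux at the orbit: S = 1366/(11.6)² = 10.15 W m⁻².
Reference equilibrium: T_e = [S(1−α)/(4σ)]^(1/4) = 78.33 K.
TOA radiative forcing: ΔF = −S·Δα/4 = −10.15·(-0.0088)/4 = 0.02233 W m⁻².
Linearising σT⁴ gives d(σT⁴)/dT = 4σT_e³ = 0.1090 W m⁻² per K.
So ΔT₀ = 0.02233/0.1090 = 0.205 K.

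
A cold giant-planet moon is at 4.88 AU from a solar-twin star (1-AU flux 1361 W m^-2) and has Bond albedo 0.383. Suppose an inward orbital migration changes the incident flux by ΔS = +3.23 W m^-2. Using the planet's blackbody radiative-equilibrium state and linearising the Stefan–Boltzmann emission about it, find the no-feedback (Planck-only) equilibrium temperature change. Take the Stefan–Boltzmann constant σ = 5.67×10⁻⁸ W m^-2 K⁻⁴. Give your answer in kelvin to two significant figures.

1.6 K

By the inverse-square law, S = 1361/4.88² = 57.15 W m^-2.
Unperturbed T_e = [57.15·(1−0.383)/(4σ)]^¼ = 111.7 K.
ΔF = Δ[S(1−α)]/4 = (1−0.383)·+3.23/4 = 0.4982 W m^-2.
Planck response: λ_P = 4σT_e³ = 4·5.67×10⁻⁸·(111.7)³ = 0.3158 W m^-2/K.
So ΔT₀ = 0.4982/0.3158 = 1.58 K.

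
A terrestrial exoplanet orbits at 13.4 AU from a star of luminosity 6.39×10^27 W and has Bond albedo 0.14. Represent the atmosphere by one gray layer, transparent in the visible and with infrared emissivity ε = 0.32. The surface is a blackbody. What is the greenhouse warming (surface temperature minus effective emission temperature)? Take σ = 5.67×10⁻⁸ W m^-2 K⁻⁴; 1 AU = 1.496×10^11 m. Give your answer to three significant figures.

6.59 K

Orbital distance: d = 13.4 AU = 2.005×10^12 m.
Flux at the orbit: S = L/(4πd²) = 6.39×10^27/(4π·(2.00×10^12)²) = 126.5 W m^-2.
At the top of the atmosphere, σT_e⁴ = S(1−α)/4 = 27.21 W m^-2, giving T_e = 148.0 K.
Surface balance with a leaky layer gives σT_s⁴ = σT_e⁴·2/(2−ε), so T_s = T_e·[2/(2−0.32)]^(1/4) = 154.6 K.
Greenhouse warming: T_s − T_e = 6.594 K.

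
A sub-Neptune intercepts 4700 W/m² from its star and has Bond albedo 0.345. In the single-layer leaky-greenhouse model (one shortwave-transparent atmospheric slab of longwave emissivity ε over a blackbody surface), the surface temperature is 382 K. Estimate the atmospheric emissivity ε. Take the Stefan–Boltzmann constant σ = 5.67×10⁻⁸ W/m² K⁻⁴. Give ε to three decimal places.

Effective temperature: T_e = [S(1−α)/(4σ)]^(1/4) = 341.3 K.
Inverting T_s⁴ = 2T_e⁴/(2−ε): (T_e/T_s)⁴ = 0.6374, so ε = 2(1 − 0.6374) = 0.7251.

0.725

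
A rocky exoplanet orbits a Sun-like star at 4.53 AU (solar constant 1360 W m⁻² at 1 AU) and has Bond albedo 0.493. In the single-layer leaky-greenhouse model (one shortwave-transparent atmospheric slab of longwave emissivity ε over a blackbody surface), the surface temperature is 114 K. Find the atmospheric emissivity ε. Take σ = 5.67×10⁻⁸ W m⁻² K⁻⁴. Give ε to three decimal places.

By the inverse-square law, S = 1360/4.53² = 66.27 W m⁻².
First, T_e = [66.27·(1−0.493)/(4σ)]^(1/4) = 110.3 K.
T_s⁴ = T_e⁴·2/(2−ε) → ε = 2 − 2(T_e/T_s)⁴ = 2 − 2·(110.3/114)⁴ = 0.2456.

0.246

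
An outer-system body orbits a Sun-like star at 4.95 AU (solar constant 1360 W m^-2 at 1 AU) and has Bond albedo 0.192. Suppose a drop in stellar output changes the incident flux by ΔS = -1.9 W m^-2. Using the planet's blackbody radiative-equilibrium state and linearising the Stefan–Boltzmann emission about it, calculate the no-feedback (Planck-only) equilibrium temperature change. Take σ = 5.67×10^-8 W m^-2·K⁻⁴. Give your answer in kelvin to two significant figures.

By the inverse-square law, S = 1360/4.95² = 55.50 W m^-2.
Reference equilibrium: T_e = [S(1−α)/(4σ)]^(1/4) = 118.6 K.
ΔF = Δ[S(1−α)]/4 = (1−0.192)·-1.9/4 = -0.3838 W m^-2.
The Planck feedback parameter is 4σT_e³ = 0.3782 W m^-2/K.
So ΔT₀ = -0.3838/0.3782 = -1.01 K.

-1.0 kelvin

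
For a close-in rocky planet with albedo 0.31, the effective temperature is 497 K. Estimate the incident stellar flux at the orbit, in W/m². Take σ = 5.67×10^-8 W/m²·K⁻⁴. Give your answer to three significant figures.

20100 W/m²

From S(1−α)/4 = σT⁴: S = 4σT⁴/(1−α).
σT⁴ = 5.67×10⁻⁸·(497)⁴ = 3459 W/m².
So S = 4×3459/(1−0.31) = 20050 W/m².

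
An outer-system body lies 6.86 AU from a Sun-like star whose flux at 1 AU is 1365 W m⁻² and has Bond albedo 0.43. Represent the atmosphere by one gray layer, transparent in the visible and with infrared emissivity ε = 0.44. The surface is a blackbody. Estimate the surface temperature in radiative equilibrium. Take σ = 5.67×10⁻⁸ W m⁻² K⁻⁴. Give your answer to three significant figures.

98.3 kelvin

Irradiance scales as 1/d², so S = 1365 W m⁻² × (1/6.86)² = 29.01 W m⁻².
Effective emission temperature (TOA balance): σT_e⁴ = S(1−α)/4 = 4.133 W m⁻² → T_e = 92.40 K.
The surface balance (absorbed SW + ε·downward IR = σT_s⁴) with T_a⁴ = T_s⁴/2 reduces to T_s = T_e·[2/(2−ε)]^¼ = 98.32 K.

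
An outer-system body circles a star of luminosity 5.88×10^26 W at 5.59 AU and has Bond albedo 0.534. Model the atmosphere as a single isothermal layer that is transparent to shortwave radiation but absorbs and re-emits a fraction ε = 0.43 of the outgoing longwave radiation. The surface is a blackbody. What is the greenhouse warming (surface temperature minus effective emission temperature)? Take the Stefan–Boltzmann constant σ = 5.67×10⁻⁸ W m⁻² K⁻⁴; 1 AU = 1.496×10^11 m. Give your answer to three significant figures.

6.76 K

Orbital distance: d = 5.59 AU = 8.363×10^11 m.
Flux at the orbit: S = L/(4πd²) = 5.88×10^26/(4π·(8.36×10^11)²) = 66.91 W m⁻².
The planet radiates to space at T_e = [S(1−α)/(4σ)]^(1/4) = 108.3 K.
Surface balance with a leaky layer gives σT_s⁴ = σT_e⁴·2/(2−ε), so T_s = T_e·[2/(2−0.43)]^(1/4) = 115.0 K.
T_s − T_e = 115.0 − 108.3 = 6.755 K.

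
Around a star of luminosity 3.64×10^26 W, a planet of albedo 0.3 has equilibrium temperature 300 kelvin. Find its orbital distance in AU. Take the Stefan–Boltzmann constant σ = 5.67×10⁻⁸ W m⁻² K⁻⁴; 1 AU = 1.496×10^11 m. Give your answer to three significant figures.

The flux needed for this T is 4σT⁴/(1−0.3) = 2624 W m⁻².
Then d = [L/(4πS)]^(1/2) = 1.051×10^11 m, i.e. 0.7023 AU.

0.702 AU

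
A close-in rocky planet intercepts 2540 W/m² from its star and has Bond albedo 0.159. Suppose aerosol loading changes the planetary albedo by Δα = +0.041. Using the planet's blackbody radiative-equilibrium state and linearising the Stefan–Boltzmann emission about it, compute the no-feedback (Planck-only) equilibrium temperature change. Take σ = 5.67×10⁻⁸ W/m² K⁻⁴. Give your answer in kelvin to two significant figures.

Unperturbed T_e = [2540·(1−0.159)/(4σ)]^¼ = 311.5 K.
The change in absorbed flux is Δ[S(1−α)/4] = −SΔα/4 = -26.04 W/m².
The Planck feedback parameter is 4σT_e³ = 6.857 W/m²/K.
Hence the no-feedback warming is ΔF/(4σT_e³) = -3.80 K.

-3.8 K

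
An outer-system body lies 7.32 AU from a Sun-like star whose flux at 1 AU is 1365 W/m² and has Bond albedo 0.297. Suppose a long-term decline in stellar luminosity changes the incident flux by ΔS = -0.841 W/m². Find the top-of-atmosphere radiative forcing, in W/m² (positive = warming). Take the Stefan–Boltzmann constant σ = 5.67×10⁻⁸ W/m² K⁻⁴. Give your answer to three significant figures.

-0.148 W/m²

Irradiance scales as 1/d², so S = 1365 W/m² × (1/7.32)² = 25.47 W/m².
Only a fraction (1−α) is absorbed and it's spread over 4πR², so ΔF = (1−α)ΔS/4 = -0.1478 W/m².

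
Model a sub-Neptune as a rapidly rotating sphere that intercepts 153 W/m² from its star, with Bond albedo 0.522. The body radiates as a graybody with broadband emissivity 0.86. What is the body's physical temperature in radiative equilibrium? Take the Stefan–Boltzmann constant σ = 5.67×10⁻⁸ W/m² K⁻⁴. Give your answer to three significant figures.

The planet absorbs (1−α)S over its disc πR² and re-emits over 4πR², so the mean absorbed flux is (1−0.522)·153.0/4 = 18.28 W/m².
Radiative balance εσT⁴ = 18.28 gives T = [18.28/(0.86·σ)]^(1/4) = 139.2 K.

139 K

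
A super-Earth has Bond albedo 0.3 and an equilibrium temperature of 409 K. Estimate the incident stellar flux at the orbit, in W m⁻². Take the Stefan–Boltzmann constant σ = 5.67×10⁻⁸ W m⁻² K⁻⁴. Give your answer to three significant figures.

9070 W m⁻²

Invert the energy balance for S: S = 4σT⁴/(1−α).
σT⁴ = 5.67×10⁻⁸·(409)⁴ = 1587 W m⁻².
So S = 4×1587/(1−0.3) = 9066 W m⁻².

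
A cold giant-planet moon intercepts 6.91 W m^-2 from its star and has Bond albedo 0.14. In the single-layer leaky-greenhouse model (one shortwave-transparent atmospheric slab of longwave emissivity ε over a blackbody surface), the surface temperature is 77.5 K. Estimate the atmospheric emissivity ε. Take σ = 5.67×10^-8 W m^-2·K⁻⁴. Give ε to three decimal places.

TOA balance gives T_e = 71.55 K.
Inverting T_s⁴ = 2T_e⁴/(2−ε): (T_e/T_s)⁴ = 0.7263, so ε = 2(1 − 0.7263) = 0.5474.

0.547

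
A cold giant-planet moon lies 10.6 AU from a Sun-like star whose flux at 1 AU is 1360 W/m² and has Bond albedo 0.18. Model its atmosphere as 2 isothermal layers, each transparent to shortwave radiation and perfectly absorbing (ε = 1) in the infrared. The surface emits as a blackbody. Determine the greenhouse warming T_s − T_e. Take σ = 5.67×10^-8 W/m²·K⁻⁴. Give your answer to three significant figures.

Flux at the orbit: S = 1360/(10.6)² = 12.10 W/m².
OLR = S(1−α)/4 = 2.481 W/m²; the top layer radiates at T_e = 81.33 K.
T_s = (N+1)^(1/4)·T_e = 107.0 K.
So the greenhouse effect raises the surface by 107.0 − 81.33 = 25.71 K.

25.7 K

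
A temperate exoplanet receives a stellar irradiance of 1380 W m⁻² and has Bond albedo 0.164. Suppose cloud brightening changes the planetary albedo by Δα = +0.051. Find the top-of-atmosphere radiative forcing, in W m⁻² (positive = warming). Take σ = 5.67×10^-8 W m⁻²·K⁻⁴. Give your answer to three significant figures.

ΔF = −(S/4)Δα = −(1380/4)×(+0.051) = -17.59 W m⁻².

-17.6 W m⁻²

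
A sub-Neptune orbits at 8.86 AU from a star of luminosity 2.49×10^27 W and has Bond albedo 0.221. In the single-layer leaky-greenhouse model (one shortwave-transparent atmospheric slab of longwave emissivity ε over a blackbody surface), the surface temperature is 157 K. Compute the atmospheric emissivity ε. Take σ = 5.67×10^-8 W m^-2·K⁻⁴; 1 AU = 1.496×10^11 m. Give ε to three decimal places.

0.725

Orbital distance: d = 8.86 AU = 1.325×10^12 m.
Flux at the orbit: S = L/(4πd²) = 2.49×10^27/(4π·(1.33×10^12)²) = 112.8 W m^-2.
TOA balance gives T_e = 140.3 K.
T_s⁴ = T_e⁴·2/(2−ε) → ε = 2 − 2(T_e/T_s)⁴ = 2 − 2·(140.3/157)⁴ = 0.7248.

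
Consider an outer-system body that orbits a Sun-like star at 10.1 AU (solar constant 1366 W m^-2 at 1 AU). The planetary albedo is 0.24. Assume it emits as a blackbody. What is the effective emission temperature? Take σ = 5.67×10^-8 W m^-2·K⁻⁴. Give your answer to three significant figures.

Flux at the orbit: S = 1366/(10.1)² = 13.39 W m^-2.
The planet absorbs (1−α)S over its disc πR² and re-emits over 4πR², so the mean absorbed flux is (1−0.24)·13.39/4 = 2.544 W m^-2.
In equilibrium σT⁴ equals this, so T = 81.85 K.

81.8 kelvin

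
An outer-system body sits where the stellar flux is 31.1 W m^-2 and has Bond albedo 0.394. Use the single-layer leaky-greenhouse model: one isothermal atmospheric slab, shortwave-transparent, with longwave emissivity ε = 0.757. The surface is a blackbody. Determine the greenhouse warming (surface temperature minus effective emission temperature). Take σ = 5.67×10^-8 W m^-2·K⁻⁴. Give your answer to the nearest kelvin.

12 kelvin

Effective emission temperature (TOA balance): σT_e⁴ = S(1−α)/4 = 4.712 W m^-2 → T_e = 95.48 K.
Surface balance with a leaky layer gives σT_s⁴ = σT_e⁴·2/(2−ε), so T_s = T_e·[2/(2−0.757)]^(1/4) = 107.5 K.
The atmosphere warms the surface by 12.06 K.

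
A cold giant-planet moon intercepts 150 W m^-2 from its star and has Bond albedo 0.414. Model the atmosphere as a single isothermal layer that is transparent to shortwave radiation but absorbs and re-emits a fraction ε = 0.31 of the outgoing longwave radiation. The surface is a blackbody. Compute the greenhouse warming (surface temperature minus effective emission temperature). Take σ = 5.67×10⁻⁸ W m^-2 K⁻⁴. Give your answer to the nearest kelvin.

Effective emission temperature (TOA balance): σT_e⁴ = S(1−α)/4 = 21.98 W m^-2 → T_e = 140.3 K.
The surface balance (absorbed SW + ε·downward IR = σT_s⁴) with T_a⁴ = T_s⁴/2 reduces to T_s = T_e·[2/(2−ε)]^¼ = 146.3 K.
T_s − T_e = 146.3 − 140.3 = 6.034 K.

6 K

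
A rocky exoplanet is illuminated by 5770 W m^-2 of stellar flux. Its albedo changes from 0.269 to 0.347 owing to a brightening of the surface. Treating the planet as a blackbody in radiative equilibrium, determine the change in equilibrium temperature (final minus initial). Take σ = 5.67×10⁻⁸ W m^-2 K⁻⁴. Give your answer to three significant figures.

Initial: T₁ = [S(1−0.269)/(4σ)]^(1/4) = 369.3 K.
With α = 0.347, T₂ = 359.0 K.
ΔT = T₂ − T₁ = -10.27 K.

-10.3 K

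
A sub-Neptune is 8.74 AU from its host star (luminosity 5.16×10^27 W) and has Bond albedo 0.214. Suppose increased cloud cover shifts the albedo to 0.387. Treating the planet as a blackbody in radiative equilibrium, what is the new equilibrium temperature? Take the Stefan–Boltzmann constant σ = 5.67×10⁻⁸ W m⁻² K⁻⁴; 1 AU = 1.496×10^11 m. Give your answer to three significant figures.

d = 8.74 × 1.496×10^11 m = 1.308×10^12 m.
S = L/(4πd²) = 240.2 W m⁻².
New equilibrium: T₂ = [(1−0.387)·240.2/(4σ)]^(1/4) = 159.6 K.

160 K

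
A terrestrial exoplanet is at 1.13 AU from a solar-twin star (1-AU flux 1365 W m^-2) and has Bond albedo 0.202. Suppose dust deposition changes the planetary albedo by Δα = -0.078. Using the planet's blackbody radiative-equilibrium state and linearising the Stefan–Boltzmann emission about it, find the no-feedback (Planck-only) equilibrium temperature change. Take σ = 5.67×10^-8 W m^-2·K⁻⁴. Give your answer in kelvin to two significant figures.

6.1 K

Flux at the orbit: S = 1365/(1.13)² = 1069 W m^-2.
The baseline emission temperature is T_e = 247.6 K.
The change in absorbed flux is Δ[S(1−α)/4] = −SΔα/4 = 20.85 W m^-2.
The Planck feedback parameter is 4σT_e³ = 3.445 W m^-2/K.
ΔT₀ = ΔF/λ_P = 20.85/3.445 = 6.05 K.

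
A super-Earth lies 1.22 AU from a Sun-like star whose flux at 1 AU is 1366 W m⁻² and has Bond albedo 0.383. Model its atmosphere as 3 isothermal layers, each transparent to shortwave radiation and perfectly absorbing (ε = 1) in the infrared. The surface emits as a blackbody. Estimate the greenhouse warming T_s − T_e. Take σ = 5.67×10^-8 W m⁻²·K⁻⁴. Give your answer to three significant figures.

92.6 kelvin

Irradiance scales as 1/d², so S = 1366 W m⁻² × (1/1.22)² = 917.8 W m⁻².
The effective emission temperature is T_e = [S(1−α)/(4σ)]^¼ = 223.5 K.
Surface: T_s = (4)^¼·T_e = 316.1 K.
Warming: T_s − T_e = 92.59 K.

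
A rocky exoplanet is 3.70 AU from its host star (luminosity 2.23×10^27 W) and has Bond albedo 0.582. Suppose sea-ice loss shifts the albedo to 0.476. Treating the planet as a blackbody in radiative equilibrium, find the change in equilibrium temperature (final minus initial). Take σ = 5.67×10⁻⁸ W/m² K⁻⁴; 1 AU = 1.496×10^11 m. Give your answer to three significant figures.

d = 3.70 × 1.496×10^11 m = 5.535×10^11 m.
S = L/(4πd²) = 579.2 W/m².
Initial: T₁ = [S(1−0.582)/(4σ)]^(1/4) = 180.8 K.
With α = 0.476, T₂ = 191.3 K.
Change: 191.3 − 180.8 = 10.51 K.

10.5 K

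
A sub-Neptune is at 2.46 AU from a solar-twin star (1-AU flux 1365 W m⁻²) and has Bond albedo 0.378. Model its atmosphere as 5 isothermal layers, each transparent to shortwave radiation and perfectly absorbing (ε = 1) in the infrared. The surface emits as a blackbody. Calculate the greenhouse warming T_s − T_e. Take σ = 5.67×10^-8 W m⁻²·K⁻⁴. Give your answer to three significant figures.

89.1 K

Irradiance scales as 1/d², so S = 1365 W m⁻² × (1/2.46)² = 225.6 W m⁻².
OLR = S(1−α)/4 = 35.07 W m⁻²; the top layer radiates at T_e = 157.7 K.
Surface: T_s = (6)^¼·T_e = 246.8 K.
So the greenhouse effect raises the surface by 246.8 − 157.7 = 89.12 K.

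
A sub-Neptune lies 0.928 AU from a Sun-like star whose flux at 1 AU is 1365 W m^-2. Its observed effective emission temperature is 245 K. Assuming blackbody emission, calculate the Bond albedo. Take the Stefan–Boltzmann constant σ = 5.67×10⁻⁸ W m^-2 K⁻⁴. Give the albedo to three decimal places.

0.484

Irradiance scales as 1/d², so S = 1365 W m^-2 × (1/0.928)² = 1585 W m^-2.
Energy balance: S(1−α)/4 = σT⁴, so 1−α = 4σT⁴/S.
4σT⁴ = 4·5.67×10⁻⁸·(245)⁴ = 817.2 W m^-2.
Hence α = 1 − 817.2/1585 = 0.4845.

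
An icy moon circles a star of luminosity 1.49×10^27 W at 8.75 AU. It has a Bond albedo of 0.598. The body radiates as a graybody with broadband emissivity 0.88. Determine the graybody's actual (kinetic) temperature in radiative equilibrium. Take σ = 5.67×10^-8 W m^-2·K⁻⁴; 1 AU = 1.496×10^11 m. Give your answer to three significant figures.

109 K

d = 8.75 × 1.496×10^11 m = 1.309×10^12 m.
S = L/(4πd²) = 69.20 W m^-2.
Averaging over the sphere, the absorbed flux is S(1−α)/4 = 6.954 W m^-2.
Radiative balance εσT⁴ = 6.954 gives T = [6.954/(0.88·σ)]^(1/4) = 108.7 K.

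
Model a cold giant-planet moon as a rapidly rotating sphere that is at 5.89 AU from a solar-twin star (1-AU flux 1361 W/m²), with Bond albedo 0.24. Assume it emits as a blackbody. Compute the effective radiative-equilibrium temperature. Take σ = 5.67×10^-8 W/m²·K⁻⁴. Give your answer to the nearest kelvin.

107 K

Flux at the orbit: S = 1361/(5.89)² = 39.23 W/m².
Averaging over the sphere, the absorbed flux is S(1−α)/4 = 7.454 W/m².
Balancing against σT⁴: T = (7.454/5.67×10⁻⁸)^(1/4) = 107.1 K.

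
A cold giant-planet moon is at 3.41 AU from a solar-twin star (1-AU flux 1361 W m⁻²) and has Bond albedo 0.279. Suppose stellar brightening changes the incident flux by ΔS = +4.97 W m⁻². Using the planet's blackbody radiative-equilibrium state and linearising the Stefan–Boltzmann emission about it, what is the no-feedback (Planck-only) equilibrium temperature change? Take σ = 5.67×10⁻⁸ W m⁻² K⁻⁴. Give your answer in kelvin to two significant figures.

1.5 K

Flux at the orbit: S = 1361/(3.41)² = 117.0 W m⁻².
The baseline emission temperature is T_e = 138.9 K.
ΔF = Δ[S(1−α)]/4 = (1−0.279)·+4.97/4 = 0.8958 W m⁻².
The Planck feedback parameter is 4σT_e³ = 0.6076 W m⁻²/K.
ΔT₀ = ΔF/λ_P = 0.8958/0.6076 = 1.47 K.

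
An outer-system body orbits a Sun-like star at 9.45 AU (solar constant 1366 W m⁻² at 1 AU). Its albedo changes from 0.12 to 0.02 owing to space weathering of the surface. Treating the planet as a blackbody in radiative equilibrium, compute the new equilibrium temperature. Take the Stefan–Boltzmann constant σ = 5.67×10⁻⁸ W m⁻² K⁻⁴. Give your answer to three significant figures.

90.2 K

By the inverse-square law, S = 1366/9.45² = 15.30 W m⁻².
T₂ = [S(1−α₂)/(4σ)]^(1/4) = [15.30·0.98/(4σ)]^(1/4) = 90.17 K.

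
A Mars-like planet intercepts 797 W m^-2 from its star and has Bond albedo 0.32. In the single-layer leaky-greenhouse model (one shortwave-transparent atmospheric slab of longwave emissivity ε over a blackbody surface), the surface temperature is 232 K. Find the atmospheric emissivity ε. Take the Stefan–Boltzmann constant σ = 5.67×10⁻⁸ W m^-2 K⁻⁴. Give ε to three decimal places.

TOA balance gives T_e = 221.1 K.
Inverting T_s⁴ = 2T_e⁴/(2−ε): (T_e/T_s)⁴ = 0.8248, so ε = 2(1 − 0.8248) = 0.3503.

0.350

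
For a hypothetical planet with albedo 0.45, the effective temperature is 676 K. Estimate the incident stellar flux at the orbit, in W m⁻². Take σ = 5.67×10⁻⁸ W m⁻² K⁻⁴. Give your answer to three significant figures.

86100 W m⁻²

Invert the energy balance for S: S = 4σT⁴/(1−α).
The emitted flux is σT⁴ = 11840 W m⁻².
S = 4·11840/0.55 = 86110 W m⁻².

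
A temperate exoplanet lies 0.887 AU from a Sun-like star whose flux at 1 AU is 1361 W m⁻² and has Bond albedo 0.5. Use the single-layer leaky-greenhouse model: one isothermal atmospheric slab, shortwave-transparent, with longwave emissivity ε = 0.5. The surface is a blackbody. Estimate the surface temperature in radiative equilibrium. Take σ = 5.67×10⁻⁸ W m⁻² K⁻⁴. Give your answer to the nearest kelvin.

Irradiance scales as 1/d², so S = 1361 W m⁻² × (1/0.887)² = 1730 W m⁻².
At the top of the atmosphere, σT_e⁴ = S(1−α)/4 = 216.2 W m⁻², giving T_e = 248.5 K.
For a single slab of emissivity ε, T_s⁴ = 2T_e⁴/(2−ε); thus T_s = 248.5·(1.333)^(1/4) = 267.0 K.

267 kelvin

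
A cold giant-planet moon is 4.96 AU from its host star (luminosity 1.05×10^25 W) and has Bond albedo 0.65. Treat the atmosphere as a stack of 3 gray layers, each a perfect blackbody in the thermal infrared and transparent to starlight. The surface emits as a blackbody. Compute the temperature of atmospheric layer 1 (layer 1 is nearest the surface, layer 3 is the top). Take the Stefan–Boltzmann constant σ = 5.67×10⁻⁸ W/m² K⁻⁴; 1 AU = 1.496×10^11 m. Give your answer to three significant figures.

51.5 kelvin

d = 4.96 × 1.496×10^11 m = 7.420×10^11 m.
Spreading L over a sphere of radius d: S = 1.05×10^25/(4π·7.42×10^11²) = 1.518 W/m².
The effective emission temperature is T_e = [S(1−α)/(4σ)]^¼ = 39.12 K.
Each opaque layer satisfies 2T_j⁴ = T_{j−1}⁴ + T_{j+1}⁴, giving T_k⁴ = (N+1−k)T_e⁴.
With k = 1: T_1 = (3+1−1)^¼·39.12 K = 51.48 K.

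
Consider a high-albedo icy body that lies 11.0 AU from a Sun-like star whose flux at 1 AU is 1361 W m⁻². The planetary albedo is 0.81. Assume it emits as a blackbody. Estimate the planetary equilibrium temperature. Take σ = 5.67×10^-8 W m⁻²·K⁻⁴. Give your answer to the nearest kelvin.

55 K

By the inverse-square law, S = 1361/11.0² = 11.25 W m⁻².
Averaging over the sphere, the absorbed flux is S(1−α)/4 = 0.5343 W m⁻².
Set σT⁴ = 0.5343 → T = (0.5343/σ)^(1/4) = 55.40 K.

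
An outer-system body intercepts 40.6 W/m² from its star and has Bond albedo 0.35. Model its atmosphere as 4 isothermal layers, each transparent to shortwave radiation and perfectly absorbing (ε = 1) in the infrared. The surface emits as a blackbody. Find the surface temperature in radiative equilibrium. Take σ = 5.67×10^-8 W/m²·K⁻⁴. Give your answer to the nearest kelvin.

155 K

Top-of-atmosphere balance: σT_e⁴ = S(1−α)/4 = 6.598 W/m² → T_e = 103.9 K.
With N = 4 opaque layers, T_s = (N+1)^(1/4)·T_e = 5^(1/4)·103.9 = 155.3 K.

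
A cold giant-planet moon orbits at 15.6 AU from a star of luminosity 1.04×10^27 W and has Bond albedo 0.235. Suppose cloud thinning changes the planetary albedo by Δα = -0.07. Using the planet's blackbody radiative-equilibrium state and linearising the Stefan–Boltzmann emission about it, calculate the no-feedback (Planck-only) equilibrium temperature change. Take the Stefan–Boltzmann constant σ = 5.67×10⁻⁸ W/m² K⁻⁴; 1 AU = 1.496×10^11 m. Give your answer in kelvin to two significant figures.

Orbital distance: d = 15.6 AU = 2.334×10^12 m.
S = L/(4πd²) = 15.20 W/m².
Reference equilibrium: T_e = [S(1−α)/(4σ)]^(1/4) = 84.61 K.
ΔF = −(S/4)Δα = −(15.20/4)×(-0.07) = 0.2659 W/m².
The Planck feedback parameter is 4σT_e³ = 0.1374 W/m²/K.
Hence the no-feedback warming is ΔF/(4σT_e³) = 1.94 K.

1.9 K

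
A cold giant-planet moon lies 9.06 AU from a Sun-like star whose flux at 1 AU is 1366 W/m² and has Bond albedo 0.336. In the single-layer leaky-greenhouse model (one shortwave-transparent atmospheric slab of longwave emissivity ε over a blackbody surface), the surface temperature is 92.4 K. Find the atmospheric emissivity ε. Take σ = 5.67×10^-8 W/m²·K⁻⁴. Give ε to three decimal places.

Irradiance scales as 1/d², so S = 1366 W/m² × (1/9.06)² = 16.64 W/m².
First, T_e = [16.64·(1−0.336)/(4σ)]^(1/4) = 83.55 K.
Since (2−ε)/2 = (T_e/T_s)⁴ = 0.6684, ε = 0.6632.

0.663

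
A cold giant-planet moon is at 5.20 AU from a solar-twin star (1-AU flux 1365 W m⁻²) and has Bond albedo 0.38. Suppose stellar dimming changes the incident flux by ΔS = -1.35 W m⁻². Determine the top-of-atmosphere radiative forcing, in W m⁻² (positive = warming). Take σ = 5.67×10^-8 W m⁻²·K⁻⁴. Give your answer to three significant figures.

-0.209 W m⁻²

Irradiance scales as 1/d², so S = 1365 W m⁻² × (1/5.20)² = 50.48 W m⁻².
ΔF = Δ[S(1−α)]/4 = (1−0.38)·-1.35/4 = -0.2093 W m⁻².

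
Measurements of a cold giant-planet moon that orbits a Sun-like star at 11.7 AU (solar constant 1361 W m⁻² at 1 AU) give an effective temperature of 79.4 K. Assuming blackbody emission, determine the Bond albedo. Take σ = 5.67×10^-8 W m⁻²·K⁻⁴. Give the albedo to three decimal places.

0.093

Irradiance scales as 1/d², so S = 1361 W m⁻² × (1/11.7)² = 9.942 W m⁻².
From σT⁴ = S(1−α)/4 we invert for α: 1−α = 4σT⁴/S.
σT⁴ = 2.254 W m⁻², so 4σT⁴ = 9.014 W m⁻².
Hence α = 1 − 9.014/9.942 = 0.0934.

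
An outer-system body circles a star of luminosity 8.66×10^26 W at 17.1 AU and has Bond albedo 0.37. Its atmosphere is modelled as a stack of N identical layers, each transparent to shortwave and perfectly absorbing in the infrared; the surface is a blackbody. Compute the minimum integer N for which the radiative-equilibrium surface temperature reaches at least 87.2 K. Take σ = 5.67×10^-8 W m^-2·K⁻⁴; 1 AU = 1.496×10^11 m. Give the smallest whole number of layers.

d = 17.1 × 1.496×10^11 m = 2.558×10^12 m.
S = L/(4πd²) = 10.53 W m^-2.
The effective emission temperature is T_e = [S(1−α)/(4σ)]^¼ = 73.54 K.
Since T_s⁴ = (N+1)T_e⁴, we need N ≥ (T_s/T_e)⁴ − 1 = 0.977.
Rounding up, N = 1.

1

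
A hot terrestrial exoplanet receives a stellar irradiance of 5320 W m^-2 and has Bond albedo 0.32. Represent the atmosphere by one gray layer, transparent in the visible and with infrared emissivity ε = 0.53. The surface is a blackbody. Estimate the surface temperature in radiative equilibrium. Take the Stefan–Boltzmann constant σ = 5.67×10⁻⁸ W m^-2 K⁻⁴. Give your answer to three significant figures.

Effective emission temperature (TOA balance): σT_e⁴ = S(1−α)/4 = 904.4 W m^-2 → T_e = 355.4 K.
Surface balance with a leaky layer gives σT_s⁴ = σT_e⁴·2/(2−ε), so T_s = T_e·[2/(2−0.53)]^(1/4) = 383.8 K.

384 kelvin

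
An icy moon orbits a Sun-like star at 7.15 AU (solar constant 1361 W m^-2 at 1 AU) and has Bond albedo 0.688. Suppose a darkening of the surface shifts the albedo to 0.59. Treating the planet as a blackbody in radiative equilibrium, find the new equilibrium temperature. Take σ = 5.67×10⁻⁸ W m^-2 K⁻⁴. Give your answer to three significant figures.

83.3 K

Flux at the orbit: S = 1361/(7.15)² = 26.62 W m^-2.
With the new albedo, S(1−α₂)/4 = 2.729 W m^-2, so T₂ = 83.29 K.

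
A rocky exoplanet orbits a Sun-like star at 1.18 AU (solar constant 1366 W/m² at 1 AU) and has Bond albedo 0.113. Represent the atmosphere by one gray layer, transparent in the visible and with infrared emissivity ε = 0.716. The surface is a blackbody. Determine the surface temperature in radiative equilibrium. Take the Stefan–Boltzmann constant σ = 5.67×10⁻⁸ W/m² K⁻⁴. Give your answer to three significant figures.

Irradiance scales as 1/d², so S = 1366 W/m² × (1/1.18)² = 981.0 W/m².
The planet radiates to space at T_e = [S(1−α)/(4σ)]^(1/4) = 248.9 K.
Surface balance with a leaky layer gives σT_s⁴ = σT_e⁴·2/(2−ε), so T_s = T_e·[2/(2−0.716)]^(1/4) = 278.0 K.

278 K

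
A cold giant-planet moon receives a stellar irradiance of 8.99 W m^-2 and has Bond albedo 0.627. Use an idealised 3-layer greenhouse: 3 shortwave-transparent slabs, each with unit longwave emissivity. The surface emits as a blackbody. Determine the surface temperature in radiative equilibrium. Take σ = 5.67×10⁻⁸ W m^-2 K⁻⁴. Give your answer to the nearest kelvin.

88 kelvin

The effective emission temperature is T_e = [S(1−α)/(4σ)]^¼ = 62.01 K.
Layer-by-layer balance gives σT_s⁴ = (N+1)σT_e⁴, so T_s = 4^¼·62.01 = 87.69 K.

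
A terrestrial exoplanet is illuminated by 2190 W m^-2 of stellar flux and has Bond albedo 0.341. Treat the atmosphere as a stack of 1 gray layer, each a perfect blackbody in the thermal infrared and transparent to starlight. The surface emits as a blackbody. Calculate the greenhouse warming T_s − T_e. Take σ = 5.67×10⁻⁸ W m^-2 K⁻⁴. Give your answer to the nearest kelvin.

OLR = S(1−α)/4 = 360.8 W m^-2; the top layer radiates at T_e = 282.4 K.
T_s = (N+1)^(1/4)·T_e = 335.9 K.
So the greenhouse effect raises the surface by 335.9 − 282.4 = 53.44 K.

53 K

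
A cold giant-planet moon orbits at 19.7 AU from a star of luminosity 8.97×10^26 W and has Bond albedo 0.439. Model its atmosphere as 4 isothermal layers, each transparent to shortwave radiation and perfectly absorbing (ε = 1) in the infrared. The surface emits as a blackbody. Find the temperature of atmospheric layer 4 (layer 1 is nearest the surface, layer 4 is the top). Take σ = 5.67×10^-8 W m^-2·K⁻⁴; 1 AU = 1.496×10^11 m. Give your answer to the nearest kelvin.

67 K

d = 19.7 × 1.496×10^11 m = 2.947×10^12 m.
S = L/(4πd²) = 8.218 W m^-2.
The effective emission temperature is T_e = [S(1−α)/(4σ)]^¼ = 67.15 K.
In the N-layer model, layer k (counted from the surface) has T_k = (N+1−k)^(1/4)·T_e.
With k = 4: T_4 = (4+1−4)^¼·67.15 K = 67.15 K.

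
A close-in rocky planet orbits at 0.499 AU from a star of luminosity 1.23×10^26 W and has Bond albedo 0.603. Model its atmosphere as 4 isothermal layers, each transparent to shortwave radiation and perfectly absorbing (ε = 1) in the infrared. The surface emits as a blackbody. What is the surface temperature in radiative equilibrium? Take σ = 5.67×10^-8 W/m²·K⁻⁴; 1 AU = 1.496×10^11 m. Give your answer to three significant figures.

d = 0.499 × 1.496×10^11 m = 7.465×10^10 m.
Spreading L over a sphere of radius d: S = 1.23×10^26/(4π·7.47×10^10²) = 1756 W/m².
The effective emission temperature is T_e = [S(1−α)/(4σ)]^¼ = 235.5 K.
For an N-layer opaque stack, T_s⁴ = (N+1)T_e⁴, hence T_s = (5)^(1/4)×235.5 K = 352.1 K.

352 K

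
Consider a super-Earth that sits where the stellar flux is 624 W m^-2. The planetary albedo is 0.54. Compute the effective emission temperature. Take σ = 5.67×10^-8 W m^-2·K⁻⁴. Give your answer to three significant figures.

The planet absorbs (1−α)S over its disc πR² and re-emits over 4πR², so the mean absorbed flux is (1−0.54)·624.0/4 = 71.76 W m^-2.
Set σT⁴ = 71.76 → T = (71.76/σ)^(1/4) = 188.6 K.

189 K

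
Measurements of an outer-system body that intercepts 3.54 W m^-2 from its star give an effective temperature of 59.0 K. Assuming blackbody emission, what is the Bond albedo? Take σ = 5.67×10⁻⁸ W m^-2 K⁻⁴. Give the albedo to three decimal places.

Rearranging the radiative balance, α = 1 − 4σT⁴/S.
σT⁴ = 0.6871 W m^-2, so 4σT⁴ = 2.748 W m^-2.
Hence α = 1 − 2.748/3.540 = 0.2237.

0.224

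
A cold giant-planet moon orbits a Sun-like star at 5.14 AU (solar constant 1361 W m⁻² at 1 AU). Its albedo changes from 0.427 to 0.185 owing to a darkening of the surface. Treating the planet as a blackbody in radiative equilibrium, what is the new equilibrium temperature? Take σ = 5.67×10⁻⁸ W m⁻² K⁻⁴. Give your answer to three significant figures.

By the inverse-square law, S = 1361/5.14² = 51.51 W m⁻².
T₂ = [S(1−α₂)/(4σ)]^(1/4) = [51.51·0.815/(4σ)]^(1/4) = 116.6 K.

117 K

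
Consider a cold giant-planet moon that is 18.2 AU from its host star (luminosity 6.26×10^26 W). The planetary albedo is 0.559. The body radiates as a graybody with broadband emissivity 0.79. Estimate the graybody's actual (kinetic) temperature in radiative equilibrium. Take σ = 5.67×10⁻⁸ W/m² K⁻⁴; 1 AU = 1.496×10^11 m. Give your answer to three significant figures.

d = 18.2 × 1.496×10^11 m = 2.723×10^12 m.
S = L/(4πd²) = 6.720 W/m².
The planet absorbs (1−α)S over its disc πR² and re-emits over 4πR², so the mean absorbed flux is (1−0.559)·6.720/4 = 0.7409 W/m².
Radiative balance εσT⁴ = 0.7409 gives T = [0.7409/(0.79·σ)]^(1/4) = 63.77 K.

63.8 K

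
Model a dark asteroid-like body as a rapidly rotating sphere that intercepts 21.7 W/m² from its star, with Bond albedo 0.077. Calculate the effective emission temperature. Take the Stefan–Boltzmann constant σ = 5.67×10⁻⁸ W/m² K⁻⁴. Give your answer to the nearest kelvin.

Absorbed flux (global mean): S(1−α)/4 = 21.70·0.923/4 = 5.007 W/m².
Balancing against σT⁴: T = (5.007/5.67×10⁻⁸)^(1/4) = 96.94 K.

97 K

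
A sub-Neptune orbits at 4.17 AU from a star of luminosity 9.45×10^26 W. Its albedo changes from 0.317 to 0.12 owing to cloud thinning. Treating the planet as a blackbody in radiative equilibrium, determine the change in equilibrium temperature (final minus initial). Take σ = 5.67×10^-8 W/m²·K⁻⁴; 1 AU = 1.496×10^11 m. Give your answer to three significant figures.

10.2 K

d = 4.17 × 1.496×10^11 m = 6.238×10^11 m.
S = L/(4πd²) = 193.2 W/m².
Initial: T₁ = [S(1−0.317)/(4σ)]^(1/4) = 155.3 K.
After:  T₂ = [193.2·0.88/(4σ)]^(1/4) = 165.5 K.
ΔT = T₂ − T₁ = 10.16 K.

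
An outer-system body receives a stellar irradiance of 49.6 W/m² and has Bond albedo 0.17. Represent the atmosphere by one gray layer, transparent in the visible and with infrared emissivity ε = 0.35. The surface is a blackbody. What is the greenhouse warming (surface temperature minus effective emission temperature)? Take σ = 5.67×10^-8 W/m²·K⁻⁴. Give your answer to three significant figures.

5.72 kelvin

Effective emission temperature (TOA balance): σT_e⁴ = S(1−α)/4 = 10.29 W/m² → T_e = 116.1 K.
Surface balance with a leaky layer gives σT_s⁴ = σT_e⁴·2/(2−ε), so T_s = T_e·[2/(2−0.35)]^(1/4) = 121.8 K.
Greenhouse warming: T_s − T_e = 5.719 K.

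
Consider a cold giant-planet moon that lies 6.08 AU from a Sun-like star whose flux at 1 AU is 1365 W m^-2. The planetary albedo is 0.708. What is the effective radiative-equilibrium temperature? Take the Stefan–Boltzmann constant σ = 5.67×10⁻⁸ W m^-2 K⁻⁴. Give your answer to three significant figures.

By the inverse-square law, S = 1365/6.08² = 36.93 W m^-2.
The planet absorbs (1−α)S over its disc πR² and re-emits over 4πR², so the mean absorbed flux is (1−0.708)·36.93/4 = 2.696 W m^-2.
Balancing against σT⁴: T = (2.696/5.67×10⁻⁸)^(1/4) = 83.04 K.

83.0 K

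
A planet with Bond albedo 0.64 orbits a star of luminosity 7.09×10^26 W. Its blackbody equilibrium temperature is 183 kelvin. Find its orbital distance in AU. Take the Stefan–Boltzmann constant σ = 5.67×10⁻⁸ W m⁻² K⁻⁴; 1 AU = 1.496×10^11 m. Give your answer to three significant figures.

The flux needed for this T is 4σT⁴/(1−0.64) = 706.6 W m⁻².
Then d = [L/(4πS)]^(1/2) = 2.826×10^11 m, i.e. 1.889 AU.

1.89 AU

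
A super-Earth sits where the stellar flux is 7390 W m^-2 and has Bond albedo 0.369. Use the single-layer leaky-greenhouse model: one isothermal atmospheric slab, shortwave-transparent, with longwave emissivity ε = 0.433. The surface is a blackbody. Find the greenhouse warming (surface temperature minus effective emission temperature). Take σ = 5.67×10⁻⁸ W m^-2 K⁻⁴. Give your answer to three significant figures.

23.8 K

The planet radiates to space at T_e = [S(1−α)/(4σ)]^(1/4) = 378.7 K.
Surface balance with a leaky layer gives σT_s⁴ = σT_e⁴·2/(2−ε), so T_s = T_e·[2/(2−0.433)]^(1/4) = 402.5 K.
Greenhouse warming: T_s − T_e = 23.82 K.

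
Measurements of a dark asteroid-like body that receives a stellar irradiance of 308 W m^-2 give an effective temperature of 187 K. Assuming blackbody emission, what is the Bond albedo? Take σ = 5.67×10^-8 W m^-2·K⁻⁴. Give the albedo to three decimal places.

0.100

From σT⁴ = S(1−α)/4 we invert for α: 1−α = 4σT⁴/S.
σT⁴ = 69.33 W m^-2, so 4σT⁴ = 277.3 W m^-2.
Hence α = 1 − 277.3/308.0 = 0.0996.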